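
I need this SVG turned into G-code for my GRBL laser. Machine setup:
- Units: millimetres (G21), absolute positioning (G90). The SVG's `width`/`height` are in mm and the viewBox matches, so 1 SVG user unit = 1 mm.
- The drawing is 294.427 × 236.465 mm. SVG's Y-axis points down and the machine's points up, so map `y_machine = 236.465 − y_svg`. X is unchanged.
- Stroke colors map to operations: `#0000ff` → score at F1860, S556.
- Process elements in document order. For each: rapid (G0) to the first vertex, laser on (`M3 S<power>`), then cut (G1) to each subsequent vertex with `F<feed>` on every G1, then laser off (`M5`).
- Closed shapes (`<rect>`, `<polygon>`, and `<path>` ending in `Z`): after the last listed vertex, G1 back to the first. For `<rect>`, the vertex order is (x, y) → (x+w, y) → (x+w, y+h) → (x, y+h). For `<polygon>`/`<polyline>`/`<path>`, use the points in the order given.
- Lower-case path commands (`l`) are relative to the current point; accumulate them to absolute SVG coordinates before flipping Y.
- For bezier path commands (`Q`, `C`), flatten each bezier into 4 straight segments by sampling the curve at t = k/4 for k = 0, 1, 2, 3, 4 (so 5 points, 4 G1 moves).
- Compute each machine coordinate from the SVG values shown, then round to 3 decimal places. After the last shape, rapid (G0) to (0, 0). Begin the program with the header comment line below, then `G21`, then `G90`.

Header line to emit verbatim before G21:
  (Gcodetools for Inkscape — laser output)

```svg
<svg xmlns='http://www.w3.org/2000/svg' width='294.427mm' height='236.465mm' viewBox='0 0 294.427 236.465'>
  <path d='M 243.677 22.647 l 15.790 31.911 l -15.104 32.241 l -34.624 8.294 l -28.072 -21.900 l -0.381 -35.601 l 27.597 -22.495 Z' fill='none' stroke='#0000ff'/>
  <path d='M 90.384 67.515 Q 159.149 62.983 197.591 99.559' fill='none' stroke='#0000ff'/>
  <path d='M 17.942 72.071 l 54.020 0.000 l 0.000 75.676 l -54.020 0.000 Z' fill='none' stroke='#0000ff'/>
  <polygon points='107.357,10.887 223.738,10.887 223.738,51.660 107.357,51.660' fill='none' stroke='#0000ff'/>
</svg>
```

(Gcodetools for Inkscape — laser output)
G21
G90
G0 X243.677 Y213.818
M3 S556
G1 X259.467 Y181.907 F1860
G1 X244.363 Y149.666 F1860
G1 X209.739 Y141.372 F1860
G1 X181.667 Y163.272 F1860
G1 X181.286 Y198.873 F1860
G1 X208.883 Y221.368 F1860
G1 X243.677 Y213.818 F1860
M5
G0 X90.384 Y168.950
M3 S556
G1 X122.871 Y168.647 F1860
G1 X151.568 Y163.205 F1860
G1 X176.475 Y152.625 F1860
G1 X197.591 Y136.906 F1860
M5
G0 X17.942 Y164.394
M3 S556
G1 X71.962 Y164.394 F1860
G1 X71.962 Y88.718 F1860
G1 X17.942 Y88.718 F1860
G1 X17.942 Y164.394 F1860
M5
G0 X107.357 Y225.578
M3 S556
G1 X223.738 Y225.578 F1860
G1 X223.738 Y184.805 F1860
G1 X107.357 Y184.805 F1860
G1 X107.357 Y225.578 F1860
M5
G0 X0.000 Y0.000

viewBox `0 0 294.427 236.465` with mm width/height → 1 unit = 1 mm. Flip: y_m = 236.465 − y_svg.

**Shape 1** — `<path>` regular polygon, stroke `#0000ff` → score (S556, F1860). Machine vertices: (243.677,213.818) → (259.467,181.907) → (244.363,149.666) → (209.739,141.372) → (181.667,163.272) → (181.286,198.873) → (208.883,221.368) → (243.677,213.818). Closed: final G1 returns to the first vertex.

**Shape 2** — `<path>` quadratic bezier, stroke `#0000ff` → score (S556, F1860). Control points (SVG): P0=(90.384,67.515), P1=(159.149,62.983), P2=(197.591,99.559); sampled at t=k/4. Machine vertices: (90.384,168.950) → (122.871,168.647) → (151.568,163.205) → (176.475,152.625) → (197.591,136.906). Open path.

**Shape 3** — `<path>` rectangle, stroke `#0000ff` → score (S556, F1860). Machine vertices: (17.942,164.394) → (71.962,164.394) → (71.962,88.718) → (17.942,88.718) → (17.942,164.394). Closed: final G1 returns to the first vertex.

**Shape 4** — `<polygon>` rectangle, stroke `#0000ff` → score (S556, F1860). Machine vertices: (107.357,225.578) → (223.738,225.578) → (223.738,184.805) → (107.357,184.805) → (107.357,225.578). Closed: final G1 returns to the first vertex.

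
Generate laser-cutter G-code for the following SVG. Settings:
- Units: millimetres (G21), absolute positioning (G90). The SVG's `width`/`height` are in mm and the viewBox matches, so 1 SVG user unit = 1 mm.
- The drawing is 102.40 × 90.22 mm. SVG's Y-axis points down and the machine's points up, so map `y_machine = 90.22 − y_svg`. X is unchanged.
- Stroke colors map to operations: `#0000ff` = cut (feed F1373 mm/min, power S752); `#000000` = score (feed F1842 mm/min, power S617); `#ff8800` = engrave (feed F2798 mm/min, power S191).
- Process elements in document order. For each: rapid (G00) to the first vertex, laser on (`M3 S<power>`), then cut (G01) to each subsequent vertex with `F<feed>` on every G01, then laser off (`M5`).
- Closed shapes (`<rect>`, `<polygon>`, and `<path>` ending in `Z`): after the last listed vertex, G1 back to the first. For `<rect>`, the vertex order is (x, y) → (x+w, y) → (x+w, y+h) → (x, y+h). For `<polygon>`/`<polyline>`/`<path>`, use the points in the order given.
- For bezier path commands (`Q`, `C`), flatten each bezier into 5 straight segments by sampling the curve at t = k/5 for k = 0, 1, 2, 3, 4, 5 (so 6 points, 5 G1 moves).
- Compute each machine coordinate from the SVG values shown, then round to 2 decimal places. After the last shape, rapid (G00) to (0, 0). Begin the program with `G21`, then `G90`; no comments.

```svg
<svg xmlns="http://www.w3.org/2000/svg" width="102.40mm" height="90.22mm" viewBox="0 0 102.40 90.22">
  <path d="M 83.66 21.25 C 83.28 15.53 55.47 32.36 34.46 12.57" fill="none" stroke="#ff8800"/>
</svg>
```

G21
G90
G00 X83.66 Y68.97
M3 S191
G01 X80.41 Y70.17 F2798
G01 X72.23 Y68.80 F2798
G01 X60.75 Y67.69 F2798
G01 X47.61 Y69.70 F2798
G01 X34.46 Y77.65 F2798
M5
G00 X0.00 Y0.00

Since the viewBox matches the mm dimensions, user units are millimetres directly. The only transform is the Y-flip y_m = 90.22 − y_svg.

Shape 1 is a cubic bezier drawn with `<path>`. Its stroke #ff8800 means engrave at S191, F2798. After flipping Y the toolpath is (83.66,68.97) → (80.41,70.17) → (72.23,68.80) → (60.75,67.69) → (47.61,69.70) → (34.46,77.65).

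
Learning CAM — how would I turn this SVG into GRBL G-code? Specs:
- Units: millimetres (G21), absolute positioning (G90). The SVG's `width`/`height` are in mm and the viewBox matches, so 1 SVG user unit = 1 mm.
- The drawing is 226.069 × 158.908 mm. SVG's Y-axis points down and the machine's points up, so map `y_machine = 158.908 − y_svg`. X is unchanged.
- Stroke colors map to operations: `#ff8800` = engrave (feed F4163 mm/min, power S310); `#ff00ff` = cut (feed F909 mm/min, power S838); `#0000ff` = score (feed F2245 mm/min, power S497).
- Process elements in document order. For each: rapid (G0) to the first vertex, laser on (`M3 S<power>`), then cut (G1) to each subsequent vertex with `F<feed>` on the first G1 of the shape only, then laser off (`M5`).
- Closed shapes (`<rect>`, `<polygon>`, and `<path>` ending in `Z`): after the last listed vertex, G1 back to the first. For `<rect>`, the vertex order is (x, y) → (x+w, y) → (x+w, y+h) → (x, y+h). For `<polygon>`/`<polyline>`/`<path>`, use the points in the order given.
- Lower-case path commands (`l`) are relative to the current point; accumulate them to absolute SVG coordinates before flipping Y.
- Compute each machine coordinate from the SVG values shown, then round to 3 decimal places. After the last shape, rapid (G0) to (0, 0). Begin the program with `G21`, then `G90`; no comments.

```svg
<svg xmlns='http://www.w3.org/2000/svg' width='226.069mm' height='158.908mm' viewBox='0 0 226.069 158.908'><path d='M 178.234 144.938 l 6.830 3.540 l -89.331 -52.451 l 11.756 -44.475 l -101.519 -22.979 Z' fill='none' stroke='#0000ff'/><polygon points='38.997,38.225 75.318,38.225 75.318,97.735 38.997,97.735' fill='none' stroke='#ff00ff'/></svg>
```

Since the viewBox matches the mm dimensions, user units are millimetres directly. The only transform is the Y-flip y_m = 158.908 − y_svg.

Shape 1 is a closed polygon drawn with `<path>`. Its stroke #0000ff means score at S497, F2245. After flipping Y the toolpath is (178.234,13.970) → (185.064,10.430) → (95.733,62.881) → (107.489,107.356) → (5.970,130.335) → (178.234,13.970), returning to the start.

Shape 2 is a rectangle drawn with `<polygon>`. Its stroke #ff00ff means cut at S838, F909. After flipping Y the toolpath is (38.997,120.683) → (75.318,120.683) → (75.318,61.173) → (38.997,61.173) → (38.997,120.683), returning to the start.

G21
G90
G0 X178.234 Y13.970
M3 S497
G1 X185.064 Y10.430 F2245
G1 X95.733 Y62.881
G1 X107.489 Y107.356
G1 X5.970 Y130.335
G1 X178.234 Y13.970
M5
G0 X38.997 Y120.683
M3 S838
G1 X75.318 Y120.683 F909
G1 X75.318 Y61.173
G1 X38.997 Y61.173
G1 X38.997 Y120.683
M5
G0 X0.000 Y0.000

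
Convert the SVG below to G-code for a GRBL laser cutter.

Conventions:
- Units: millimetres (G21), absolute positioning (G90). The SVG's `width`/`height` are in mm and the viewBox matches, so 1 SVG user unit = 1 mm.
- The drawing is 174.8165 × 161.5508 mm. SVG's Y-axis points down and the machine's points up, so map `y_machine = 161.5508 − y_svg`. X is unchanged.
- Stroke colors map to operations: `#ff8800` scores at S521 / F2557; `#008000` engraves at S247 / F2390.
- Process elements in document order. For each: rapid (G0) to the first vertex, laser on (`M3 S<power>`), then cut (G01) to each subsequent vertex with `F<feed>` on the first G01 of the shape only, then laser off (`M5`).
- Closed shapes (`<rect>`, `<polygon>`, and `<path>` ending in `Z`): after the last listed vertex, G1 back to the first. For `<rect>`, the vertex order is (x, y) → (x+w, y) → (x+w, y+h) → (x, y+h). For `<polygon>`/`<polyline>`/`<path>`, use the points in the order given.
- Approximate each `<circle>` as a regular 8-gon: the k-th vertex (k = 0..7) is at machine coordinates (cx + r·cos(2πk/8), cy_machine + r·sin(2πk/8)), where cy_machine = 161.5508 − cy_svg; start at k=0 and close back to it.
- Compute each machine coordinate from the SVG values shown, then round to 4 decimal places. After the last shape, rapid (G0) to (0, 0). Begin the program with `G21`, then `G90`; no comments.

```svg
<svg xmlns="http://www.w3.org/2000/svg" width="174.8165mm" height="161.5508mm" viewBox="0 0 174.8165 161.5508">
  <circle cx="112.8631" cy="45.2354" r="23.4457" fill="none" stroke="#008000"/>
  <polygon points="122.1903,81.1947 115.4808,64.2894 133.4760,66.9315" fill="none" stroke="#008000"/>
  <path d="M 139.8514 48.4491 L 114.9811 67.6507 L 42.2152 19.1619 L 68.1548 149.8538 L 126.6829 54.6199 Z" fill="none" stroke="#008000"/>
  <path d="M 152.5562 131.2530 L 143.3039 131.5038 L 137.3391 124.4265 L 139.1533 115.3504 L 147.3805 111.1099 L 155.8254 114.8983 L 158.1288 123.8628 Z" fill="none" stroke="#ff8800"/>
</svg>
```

Since the viewBox matches the mm dimensions, user units are millimetres directly. The only transform is the Y-flip y_m = 161.5508 − y_svg.

Shape 1 is a circle drawn with `<circle>`. Its stroke #008000 means engrave at S247, F2390. After flipping Y the toolpath is (136.3088,116.3154) → (129.4417,132.8940) → (112.8631,139.7611) → (96.2845,132.8940) → (89.4174,116.3154) → (96.2845,99.7368) → (112.8631,92.8697) → (129.4417,99.7368) → (136.3088,116.3154), returning to the start.

Shape 2 is a regular polygon drawn with `<polygon>`. Its stroke #008000 means engrave at S247, F2390. After flipping Y the toolpath is (122.1903,80.3561) → (115.4808,97.2614) → (133.4760,94.6193) → (122.1903,80.3561), returning to the start.

Shape 3 is a closed polygon drawn with `<path>`. Its stroke #008000 means engrave at S247, F2390. After flipping Y the toolpath is (139.8514,113.1017) → (114.9811,93.9001) → (42.2152,142.3889) → (68.1548,11.6970) → (126.6829,106.9309) → (139.8514,113.1017), returning to the start.

Shape 4 is a regular polygon drawn with `<path>`. Its stroke #ff8800 means score at S521, F2557. After flipping Y the toolpath is (152.5562,30.2978) → (143.3039,30.0470) → (137.3391,37.1243) → (139.1533,46.2004) → (147.3805,50.4409) → (155.8254,46.6525) → (158.1288,37.6880) → (152.5562,30.2978), returning to the start.

G21
G90
G0 X136.3088 Y116.3154
M3 S247
G01 X129.4417 Y132.8940 F2390
G01 X112.8631 Y139.7611
G01 X96.2845 Y132.8940
G01 X89.4174 Y116.3154
G01 X96.2845 Y99.7368
G01 X112.8631 Y92.8697
G01 X129.4417 Y99.7368
G01 X136.3088 Y116.3154
M5
G0 X122.1903 Y80.3561
M3 S247
G01 X115.4808 Y97.2614 F2390
G01 X133.4760 Y94.6193
G01 X122.1903 Y80.3561
M5
G0 X139.8514 Y113.1017
M3 S247
G01 X114.9811 Y93.9001 F2390
G01 X42.2152 Y142.3889
G01 X68.1548 Y11.6970
G01 X126.6829 Y106.9309
G01 X139.8514 Y113.1017
M5
G0 X152.5562 Y30.2978
M3 S521
G01 X143.3039 Y30.0470 F2557
G01 X137.3391 Y37.1243
G01 X139.1533 Y46.2004
G01 X147.3805 Y50.4409
G01 X155.8254 Y46.6525
G01 X158.1288 Y37.6880
G01 X152.5562 Y30.2978
M5
G0 X0.0000 Y0.0000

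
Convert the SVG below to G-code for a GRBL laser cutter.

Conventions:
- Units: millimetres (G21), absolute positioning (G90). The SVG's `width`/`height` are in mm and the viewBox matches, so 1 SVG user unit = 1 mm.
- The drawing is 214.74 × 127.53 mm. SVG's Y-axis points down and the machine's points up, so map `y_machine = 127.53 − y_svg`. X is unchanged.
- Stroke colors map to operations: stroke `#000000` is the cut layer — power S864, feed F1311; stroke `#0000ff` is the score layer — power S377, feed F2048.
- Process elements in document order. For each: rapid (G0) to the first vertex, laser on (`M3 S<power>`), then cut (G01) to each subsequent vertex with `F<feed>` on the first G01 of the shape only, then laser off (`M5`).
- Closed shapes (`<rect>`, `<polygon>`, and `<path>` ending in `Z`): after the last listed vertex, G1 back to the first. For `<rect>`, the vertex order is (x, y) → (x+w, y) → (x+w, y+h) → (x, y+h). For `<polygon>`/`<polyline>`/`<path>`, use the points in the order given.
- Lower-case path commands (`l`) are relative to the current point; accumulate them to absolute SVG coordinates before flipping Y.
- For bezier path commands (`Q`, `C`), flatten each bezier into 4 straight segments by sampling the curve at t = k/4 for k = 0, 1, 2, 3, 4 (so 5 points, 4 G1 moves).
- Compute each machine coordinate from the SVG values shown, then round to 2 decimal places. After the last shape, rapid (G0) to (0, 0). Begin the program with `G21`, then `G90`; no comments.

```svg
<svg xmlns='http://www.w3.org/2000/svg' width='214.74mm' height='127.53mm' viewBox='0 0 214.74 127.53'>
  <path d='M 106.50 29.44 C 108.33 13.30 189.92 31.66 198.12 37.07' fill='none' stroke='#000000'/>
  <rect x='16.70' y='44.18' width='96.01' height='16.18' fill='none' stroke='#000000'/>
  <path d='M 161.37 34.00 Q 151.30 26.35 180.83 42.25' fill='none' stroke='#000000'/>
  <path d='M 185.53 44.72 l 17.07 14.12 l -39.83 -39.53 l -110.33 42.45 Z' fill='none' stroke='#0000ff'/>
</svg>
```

Since the viewBox matches the mm dimensions, user units are millimetres directly. The only transform is the Y-flip y_m = 127.53 − y_svg.

Shape 1 is a cubic bezier drawn with `<path>`. Its stroke #000000 means cut at S864, F1311. After flipping Y the toolpath is (106.50,98.09) → (120.43,104.47) → (149.92,102.36) → (180.60,96.20) → (198.12,90.46).

Shape 2 is a rectangle drawn with `<rect>`. Its stroke #000000 means cut at S864, F1311. After flipping Y the toolpath is (16.70,83.35) → (112.71,83.35) → (112.71,67.17) → (16.70,67.17) → (16.70,83.35), returning to the start.

Shape 3 is a quadratic bezier drawn with `<path>`. Its stroke #000000 means cut at S864, F1311. After flipping Y the toolpath is (161.37,93.53) → (158.81,95.88) → (161.20,95.29) → (168.54,91.76) → (180.83,85.28).

Shape 4 is a closed polygon drawn with `<path>`. Its stroke #0000ff means score at S377, F2048. After flipping Y the toolpath is (185.53,82.81) → (202.60,68.69) → (162.77,108.22) → (52.44,65.77) → (185.53,82.81), returning to the start.

G21
G90
G0 X106.50 Y98.09
M3 S864
G01 X120.43 Y104.47 F1311
G01 X149.92 Y102.36
G01 X180.60 Y96.20
G01 X198.12 Y90.46
M5
G0 X16.70 Y83.35
M3 S864
G01 X112.71 Y83.35 F1311
G01 X112.71 Y67.17
G01 X16.70 Y67.17
G01 X16.70 Y83.35
M5
G0 X161.37 Y93.53
M3 S864
G01 X158.81 Y95.88 F1311
G01 X161.20 Y95.29
G01 X168.54 Y91.76
G01 X180.83 Y85.28
M5
G0 X185.53 Y82.81
M3 S377
G01 X202.60 Y68.69 F2048
G01 X162.77 Y108.22
G01 X52.44 Y65.77
G01 X185.53 Y82.81
M5
G0 X0.00 Y0.00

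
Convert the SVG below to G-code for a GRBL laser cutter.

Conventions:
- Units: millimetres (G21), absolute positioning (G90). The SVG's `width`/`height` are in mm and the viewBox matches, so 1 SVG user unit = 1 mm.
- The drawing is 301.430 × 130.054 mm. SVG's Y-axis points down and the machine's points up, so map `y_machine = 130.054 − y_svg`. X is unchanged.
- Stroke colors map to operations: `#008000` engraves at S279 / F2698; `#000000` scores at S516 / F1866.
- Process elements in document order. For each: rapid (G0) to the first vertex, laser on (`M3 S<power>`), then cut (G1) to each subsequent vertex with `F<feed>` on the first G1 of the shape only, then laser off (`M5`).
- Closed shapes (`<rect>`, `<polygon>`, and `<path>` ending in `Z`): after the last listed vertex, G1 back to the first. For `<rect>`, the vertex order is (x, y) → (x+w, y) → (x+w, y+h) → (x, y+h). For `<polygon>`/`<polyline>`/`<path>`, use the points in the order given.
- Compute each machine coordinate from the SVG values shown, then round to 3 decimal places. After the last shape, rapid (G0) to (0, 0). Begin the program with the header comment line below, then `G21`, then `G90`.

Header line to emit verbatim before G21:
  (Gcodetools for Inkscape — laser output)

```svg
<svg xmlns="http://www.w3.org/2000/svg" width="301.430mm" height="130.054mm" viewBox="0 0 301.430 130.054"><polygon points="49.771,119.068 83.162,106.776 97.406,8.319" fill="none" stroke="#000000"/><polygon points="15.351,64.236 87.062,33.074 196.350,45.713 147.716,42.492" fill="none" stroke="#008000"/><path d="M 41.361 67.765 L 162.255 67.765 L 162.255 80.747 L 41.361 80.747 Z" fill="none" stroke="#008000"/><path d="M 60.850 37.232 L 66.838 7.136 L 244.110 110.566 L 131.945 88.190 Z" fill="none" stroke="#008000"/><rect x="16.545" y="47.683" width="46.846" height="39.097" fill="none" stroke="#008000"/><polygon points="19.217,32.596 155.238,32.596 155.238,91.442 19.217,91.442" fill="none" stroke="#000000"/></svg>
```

(Gcodetools for Inkscape — laser output)
G21
G90
G0 X49.771 Y10.986
M3 S516
G1 X83.162 Y23.278 F1866
G1 X97.406 Y121.735
G1 X49.771 Y10.986
M5
G0 X15.351 Y65.818
M3 S279
G1 X87.062 Y96.980 F2698
G1 X196.350 Y84.341
G1 X147.716 Y87.562
G1 X15.351 Y65.818
M5
G0 X41.361 Y62.289
M3 S279
G1 X162.255 Y62.289 F2698
G1 X162.255 Y49.307
G1 X41.361 Y49.307
G1 X41.361 Y62.289
M5
G0 X60.850 Y92.822
M3 S279
G1 X66.838 Y122.918 F2698
G1 X244.110 Y19.488
G1 X131.945 Y41.864
G1 X60.850 Y92.822
M5
G0 X16.545 Y82.371
M3 S279
G1 X63.391 Y82.371 F2698
G1 X63.391 Y43.274
G1 X16.545 Y43.274
G1 X16.545 Y82.371
M5
G0 X19.217 Y97.458
M3 S516
G1 X155.238 Y97.458 F1866
G1 X155.238 Y38.612
G1 X19.217 Y38.612
G1 X19.217 Y97.458
M5
G0 X0.000 Y0.000

viewBox `0 0 301.430 130.054` with mm width/height → 1 unit = 1 mm. Flip: y_m = 130.054 − y_svg.

**Shape 1** — `<polygon>` closed polygon, stroke `#000000` → score (S516, F1866). Machine vertices: (49.771,10.986) → (83.162,23.278) → (97.406,121.735) → (49.771,10.986). Closed: final G1 returns to the first vertex.

**Shape 2** — `<polygon>` closed polygon, stroke `#008000` → engrave (S279, F2698). Machine vertices: (15.351,65.818) → (87.062,96.980) → (196.350,84.341) → (147.716,87.562) → (15.351,65.818). Closed: final G1 returns to the first vertex.

**Shape 3** — `<path>` rectangle, stroke `#008000` → engrave (S279, F2698). Machine vertices: (41.361,62.289) → (162.255,62.289) → (162.255,49.307) → (41.361,49.307) → (41.361,62.289). Closed: final G1 returns to the first vertex.

**Shape 4** — `<path>` closed polygon, stroke `#008000` → engrave (S279, F2698). Machine vertices: (60.850,92.822) → (66.838,122.918) → (244.110,19.488) → (131.945,41.864) → (60.850,92.822). Closed: final G1 returns to the first vertex.

**Shape 5** — `<rect>` rectangle, stroke `#008000` → engrave (S279, F2698). Machine vertices: (16.545,82.371) → (63.391,82.371) → (63.391,43.274) → (16.545,43.274) → (16.545,82.371). Closed: final G1 returns to the first vertex.

**Shape 6** — `<polygon>` rectangle, stroke `#000000` → score (S516, F1866). Machine vertices: (19.217,97.458) → (155.238,97.458) → (155.238,38.612) → (19.217,38.612) → (19.217,97.458). Closed: final G1 returns to the first vertex.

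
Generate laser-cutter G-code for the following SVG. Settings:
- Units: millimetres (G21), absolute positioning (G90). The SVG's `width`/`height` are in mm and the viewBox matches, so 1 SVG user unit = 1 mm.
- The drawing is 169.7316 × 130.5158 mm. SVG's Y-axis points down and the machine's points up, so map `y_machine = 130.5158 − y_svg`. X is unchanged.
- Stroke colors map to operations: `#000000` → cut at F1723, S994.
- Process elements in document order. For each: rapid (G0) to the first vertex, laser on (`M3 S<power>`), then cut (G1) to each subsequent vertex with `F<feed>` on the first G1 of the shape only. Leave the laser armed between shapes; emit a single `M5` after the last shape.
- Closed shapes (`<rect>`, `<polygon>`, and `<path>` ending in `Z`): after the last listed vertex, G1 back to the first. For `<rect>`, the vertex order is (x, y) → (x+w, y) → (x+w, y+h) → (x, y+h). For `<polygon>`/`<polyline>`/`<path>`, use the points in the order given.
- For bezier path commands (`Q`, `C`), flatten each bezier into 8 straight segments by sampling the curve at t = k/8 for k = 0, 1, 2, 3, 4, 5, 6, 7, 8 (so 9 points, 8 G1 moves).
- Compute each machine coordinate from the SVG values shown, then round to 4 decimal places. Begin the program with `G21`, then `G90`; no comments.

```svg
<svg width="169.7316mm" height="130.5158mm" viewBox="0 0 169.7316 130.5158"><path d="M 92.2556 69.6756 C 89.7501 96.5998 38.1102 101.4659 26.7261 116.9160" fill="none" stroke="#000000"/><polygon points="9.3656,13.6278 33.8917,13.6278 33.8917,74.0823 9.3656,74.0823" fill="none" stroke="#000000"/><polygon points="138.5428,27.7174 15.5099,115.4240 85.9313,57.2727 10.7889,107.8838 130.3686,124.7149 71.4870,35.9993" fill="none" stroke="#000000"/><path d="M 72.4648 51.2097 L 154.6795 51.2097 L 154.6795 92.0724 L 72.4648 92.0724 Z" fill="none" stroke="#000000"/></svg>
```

Since the viewBox matches the mm dimensions, user units are millimetres directly. The only transform is the Y-flip y_m = 130.5158 − y_svg.

Shape 1 is a cubic bezier drawn with `<path>`. Its stroke #000000 means cut at S994, F1723. After flipping Y the toolpath is (92.2556,60.8402) → (89.1875,51.7138) → (82.5605,44.2729) → (73.4223,38.1349) → (62.8203,32.9172) → (51.8022,28.2374) → (41.4154,23.7129) → (32.7075,18.9612) → (26.7261,13.5998).

Shape 2 is a rectangle drawn with `<polygon>`. Its stroke #000000 means cut at S994, F1723. After flipping Y the toolpath is (9.3656,116.8880) → (33.8917,116.8880) → (33.8917,56.4335) → (9.3656,56.4335) → (9.3656,116.8880), returning to the start.

Shape 3 is a closed polygon drawn with `<polygon>`. Its stroke #000000 means cut at S994, F1723. After flipping Y the toolpath is (138.5428,102.7984) → (15.5099,15.0918) → (85.9313,73.2431) → (10.7889,22.6320) → (130.3686,5.8009) → (71.4870,94.5165) → (138.5428,102.7984), returning to the start.

Shape 4 is a rectangle drawn with `<path>`. Its stroke #000000 means cut at S994, F1723. After flipping Y the toolpath is (72.4648,79.3061) → (154.6795,79.3061) → (154.6795,38.4434) → (72.4648,38.4434) → (72.4648,79.3061), returning to the start.

G21
G90
G0 X92.2556 Y60.8402
M3 S994
G1 X89.1875 Y51.7138 F1723
G1 X82.5605 Y44.2729
G1 X73.4223 Y38.1349
G1 X62.8203 Y32.9172
G1 X51.8022 Y28.2374
G1 X41.4154 Y23.7129
G1 X32.7075 Y18.9612
G1 X26.7261 Y13.5998
G0 X9.3656 Y116.8880
M3 S994
G1 X33.8917 Y116.8880 F1723
G1 X33.8917 Y56.4335
G1 X9.3656 Y56.4335
G1 X9.3656 Y116.8880
G0 X138.5428 Y102.7984
M3 S994
G1 X15.5099 Y15.0918 F1723
G1 X85.9313 Y73.2431
G1 X10.7889 Y22.6320
G1 X130.3686 Y5.8009
G1 X71.4870 Y94.5165
G1 X138.5428 Y102.7984
G0 X72.4648 Y79.3061
M3 S994
G1 X154.6795 Y79.3061 F1723
G1 X154.6795 Y38.4434
G1 X72.4648 Y38.4434
G1 X72.4648 Y79.3061
M5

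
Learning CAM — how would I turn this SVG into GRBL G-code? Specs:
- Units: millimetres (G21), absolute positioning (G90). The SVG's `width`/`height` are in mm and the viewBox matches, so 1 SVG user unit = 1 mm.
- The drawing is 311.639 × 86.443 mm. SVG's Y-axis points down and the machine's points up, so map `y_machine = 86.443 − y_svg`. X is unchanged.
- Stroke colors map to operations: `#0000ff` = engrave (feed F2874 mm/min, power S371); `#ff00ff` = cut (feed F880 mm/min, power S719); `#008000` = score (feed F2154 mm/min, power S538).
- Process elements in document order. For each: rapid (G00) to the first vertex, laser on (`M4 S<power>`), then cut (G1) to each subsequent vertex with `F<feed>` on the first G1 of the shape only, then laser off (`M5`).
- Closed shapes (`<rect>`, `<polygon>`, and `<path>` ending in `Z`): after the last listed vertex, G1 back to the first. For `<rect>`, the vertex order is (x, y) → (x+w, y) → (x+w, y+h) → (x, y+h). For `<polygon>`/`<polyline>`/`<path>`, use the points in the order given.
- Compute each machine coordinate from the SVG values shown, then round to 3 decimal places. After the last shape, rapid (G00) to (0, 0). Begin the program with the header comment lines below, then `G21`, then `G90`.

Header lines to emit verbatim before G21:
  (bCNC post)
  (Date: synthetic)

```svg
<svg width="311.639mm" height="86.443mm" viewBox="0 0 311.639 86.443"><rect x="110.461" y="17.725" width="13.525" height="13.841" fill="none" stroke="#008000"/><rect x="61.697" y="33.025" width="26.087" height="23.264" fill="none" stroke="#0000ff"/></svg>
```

(bCNC post)
(Date: synthetic)
G21
G90
G00 X110.461 Y68.718
M4 S538
G1 X123.986 Y68.718 F2154
G1 X123.986 Y54.877
G1 X110.461 Y54.877
G1 X110.461 Y68.718
M5
G00 X61.697 Y53.418
M4 S371
G1 X87.784 Y53.418 F2874
G1 X87.784 Y30.154
G1 X61.697 Y30.154
G1 X61.697 Y53.418
M5
G00 X0.000 Y0.000

1 u = 1 mm; y_m = 86.443 − y.

[1] `<rect>` rectangle, #008000→score S538 F2154: (110.461,68.718) → (123.986,68.718) → (123.986,54.877) → (110.461,54.877) → (110.461,68.718) (closed)

[2] `<rect>` rectangle, #0000ff→engrave S371 F2874: (61.697,53.418) → (87.784,53.418) → (87.784,30.154) → (61.697,30.154) → (61.697,53.418) (closed)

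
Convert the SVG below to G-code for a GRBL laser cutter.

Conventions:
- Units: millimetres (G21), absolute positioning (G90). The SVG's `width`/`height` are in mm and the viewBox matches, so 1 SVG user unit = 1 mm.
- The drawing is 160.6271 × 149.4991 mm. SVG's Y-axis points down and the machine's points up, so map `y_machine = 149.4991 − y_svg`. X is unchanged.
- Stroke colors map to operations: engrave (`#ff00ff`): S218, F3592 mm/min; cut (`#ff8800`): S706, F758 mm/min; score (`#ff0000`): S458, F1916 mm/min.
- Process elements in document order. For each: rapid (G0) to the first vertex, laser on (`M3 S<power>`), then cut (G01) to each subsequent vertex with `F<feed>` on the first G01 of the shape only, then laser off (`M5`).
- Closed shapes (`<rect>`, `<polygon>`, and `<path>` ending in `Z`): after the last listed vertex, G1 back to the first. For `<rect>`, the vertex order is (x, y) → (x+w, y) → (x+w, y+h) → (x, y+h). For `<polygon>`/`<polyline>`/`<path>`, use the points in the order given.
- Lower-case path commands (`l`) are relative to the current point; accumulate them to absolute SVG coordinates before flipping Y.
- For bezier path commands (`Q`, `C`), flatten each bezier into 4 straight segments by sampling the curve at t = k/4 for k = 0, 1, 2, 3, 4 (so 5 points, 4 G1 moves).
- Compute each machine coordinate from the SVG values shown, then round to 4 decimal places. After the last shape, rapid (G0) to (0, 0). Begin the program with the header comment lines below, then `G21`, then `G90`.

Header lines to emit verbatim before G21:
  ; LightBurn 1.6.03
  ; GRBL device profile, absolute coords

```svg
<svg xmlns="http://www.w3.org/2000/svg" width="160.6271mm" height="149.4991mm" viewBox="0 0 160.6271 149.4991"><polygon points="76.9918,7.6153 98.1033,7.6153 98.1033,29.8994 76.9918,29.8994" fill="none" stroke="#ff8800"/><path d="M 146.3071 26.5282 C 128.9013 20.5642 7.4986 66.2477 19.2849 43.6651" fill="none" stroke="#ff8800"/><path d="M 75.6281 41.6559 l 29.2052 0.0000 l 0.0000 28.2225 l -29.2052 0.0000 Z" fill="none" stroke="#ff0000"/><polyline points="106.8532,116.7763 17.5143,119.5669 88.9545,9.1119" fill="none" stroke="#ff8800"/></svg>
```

; LightBurn 1.6.03
; GRBL device profile, absolute coords
G21
G90
G0 X76.9918 Y141.8838
M3 S706
G01 X98.1033 Y141.8838 F758
G01 X98.1033 Y119.5997
G01 X76.9918 Y119.5997
G01 X76.9918 Y141.8838
M5
G0 X146.3071 Y122.9709
M3 S706
G01 X117.4594 Y119.6336 F758
G01 X71.8490 Y108.1705
G01 X31.7121 Y99.8233
G01 X19.2849 Y105.8340
M5
G0 X75.6281 Y107.8432
M3 S458
G01 X104.8333 Y107.8432 F1916
G01 X104.8333 Y79.6207
G01 X75.6281 Y79.6207
G01 X75.6281 Y107.8432
M5
G0 X106.8532 Y32.7228
M3 S706
G01 X17.5143 Y29.9322 F758
G01 X88.9545 Y140.3872
M5
G0 X0.0000 Y0.0000

1 u = 1 mm; y_m = 149.4991 − y.

[1] `<polygon>` rectangle, #ff8800→cut S706 F758: (76.9918,141.8838) → (98.1033,141.8838) → (98.1033,119.5997) → (76.9918,119.5997) → (76.9918,141.8838) (closed)

[2] `<path>` cubic bezier, #ff8800→cut S706 F758: (146.3071,122.9709) → (117.4594,119.6336) → (71.8490,108.1705) → (31.7121,99.8233) → (19.2849,105.8340)

[3] `<path>` rectangle, #ff0000→score S458 F1916: (75.6281,107.8432) → (104.8333,107.8432) → (104.8333,79.6207) → (75.6281,79.6207) → (75.6281,107.8432) (closed)

[4] `<polyline>` open polyline, #ff8800→cut S706 F758: (106.8532,32.7228) → (17.5143,29.9322) → (88.9545,140.3872)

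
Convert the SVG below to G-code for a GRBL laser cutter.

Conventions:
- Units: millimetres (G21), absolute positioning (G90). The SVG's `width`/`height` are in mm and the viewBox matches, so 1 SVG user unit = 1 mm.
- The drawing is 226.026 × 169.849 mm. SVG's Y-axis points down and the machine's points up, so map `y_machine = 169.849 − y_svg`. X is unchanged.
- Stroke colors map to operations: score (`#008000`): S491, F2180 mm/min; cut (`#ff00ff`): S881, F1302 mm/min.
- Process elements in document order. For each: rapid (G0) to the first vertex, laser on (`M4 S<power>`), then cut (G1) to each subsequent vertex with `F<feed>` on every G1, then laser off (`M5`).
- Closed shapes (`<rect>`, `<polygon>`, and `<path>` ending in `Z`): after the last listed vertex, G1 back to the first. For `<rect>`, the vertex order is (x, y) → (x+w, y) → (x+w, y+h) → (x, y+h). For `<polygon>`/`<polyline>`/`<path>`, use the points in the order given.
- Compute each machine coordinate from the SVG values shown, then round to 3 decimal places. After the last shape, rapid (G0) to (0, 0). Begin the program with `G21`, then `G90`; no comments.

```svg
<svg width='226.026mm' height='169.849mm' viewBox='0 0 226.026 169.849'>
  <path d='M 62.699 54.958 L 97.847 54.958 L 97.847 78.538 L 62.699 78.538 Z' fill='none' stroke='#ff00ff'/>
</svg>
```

G21
G90
G0 X62.699 Y114.891
M4 S881
G1 X97.847 Y114.891 F1302
G1 X97.847 Y91.311 F1302
G1 X62.699 Y91.311 F1302
G1 X62.699 Y114.891 F1302
M5
G0 X0.000 Y0.000

1 u = 1 mm; y_m = 169.849 − y.

[1] `<path>` rectangle, #ff00ff→cut S881 F1302: (62.699,114.891) → (97.847,114.891) → (97.847,91.311) → (62.699,91.311) → (62.699,114.891) (closed)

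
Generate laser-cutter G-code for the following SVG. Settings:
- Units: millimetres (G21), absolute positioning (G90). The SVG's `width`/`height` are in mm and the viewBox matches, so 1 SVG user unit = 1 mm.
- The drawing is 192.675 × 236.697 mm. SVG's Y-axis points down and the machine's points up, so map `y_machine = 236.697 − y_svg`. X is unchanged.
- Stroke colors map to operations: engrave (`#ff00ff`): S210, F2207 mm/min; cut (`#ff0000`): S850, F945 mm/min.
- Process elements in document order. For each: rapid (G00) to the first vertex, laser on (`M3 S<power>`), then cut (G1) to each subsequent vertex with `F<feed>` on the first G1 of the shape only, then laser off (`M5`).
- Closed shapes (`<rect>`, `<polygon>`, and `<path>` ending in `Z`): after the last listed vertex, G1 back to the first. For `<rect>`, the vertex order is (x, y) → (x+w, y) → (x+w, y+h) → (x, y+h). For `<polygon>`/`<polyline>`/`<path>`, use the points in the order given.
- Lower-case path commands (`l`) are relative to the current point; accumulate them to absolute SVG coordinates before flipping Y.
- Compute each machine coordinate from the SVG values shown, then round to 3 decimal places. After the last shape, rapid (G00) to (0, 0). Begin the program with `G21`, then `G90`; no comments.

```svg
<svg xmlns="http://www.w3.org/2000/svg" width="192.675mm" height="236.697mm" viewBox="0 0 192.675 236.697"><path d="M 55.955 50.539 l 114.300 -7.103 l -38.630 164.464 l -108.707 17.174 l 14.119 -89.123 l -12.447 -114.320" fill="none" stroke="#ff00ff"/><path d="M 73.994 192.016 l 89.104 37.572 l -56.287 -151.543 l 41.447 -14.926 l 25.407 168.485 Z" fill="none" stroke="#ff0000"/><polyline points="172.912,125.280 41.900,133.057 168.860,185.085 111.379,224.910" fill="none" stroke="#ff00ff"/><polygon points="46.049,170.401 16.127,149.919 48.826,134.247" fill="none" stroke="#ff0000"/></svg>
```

G21
G90
G00 X55.955 Y186.158
M3 S210
G1 X170.255 Y193.261 F2207
G1 X131.625 Y28.797
G1 X22.918 Y11.623
G1 X37.037 Y100.746
G1 X24.590 Y215.066
M5
G00 X73.994 Y44.681
M3 S850
G1 X163.098 Y7.109 F945
G1 X106.811 Y158.652
G1 X148.258 Y173.578
G1 X173.665 Y5.093
G1 X73.994 Y44.681
M5
G00 X172.912 Y111.417
M3 S210
G1 X41.900 Y103.640 F2207
G1 X168.860 Y51.612
G1 X111.379 Y11.787
M5
G00 X46.049 Y66.296
M3 S850
G1 X16.127 Y86.778 F945
G1 X48.826 Y102.450
G1 X46.049 Y66.296
M5
G00 X0.000 Y0.000

viewBox `0 0 192.675 236.697` with mm width/height → 1 unit = 1 mm. Flip: y_m = 236.697 − y_svg.

**Shape 1** — `<path>` open polyline, stroke `#ff00ff` → engrave (S210, F2207). Machine vertices: (55.955,186.158) → (170.255,193.261) → (131.625,28.797) → (22.918,11.623) → (37.037,100.746) → (24.590,215.066). Open path.

**Shape 2** — `<path>` closed polygon, stroke `#ff0000` → cut (S850, F945). Machine vertices: (73.994,44.681) → (163.098,7.109) → (106.811,158.652) → (148.258,173.578) → (173.665,5.093) → (73.994,44.681). Closed: final G1 returns to the first vertex.

**Shape 3** — `<polyline>` open polyline, stroke `#ff00ff` → engrave (S210, F2207). Machine vertices: (172.912,111.417) → (41.900,103.640) → (168.860,51.612) → (111.379,11.787). Open path.

**Shape 4** — `<polygon>` regular polygon, stroke `#ff0000` → cut (S850, F945). Machine vertices: (46.049,66.296) → (16.127,86.778) → (48.826,102.450) → (46.049,66.296). Closed: final G1 returns to the first vertex.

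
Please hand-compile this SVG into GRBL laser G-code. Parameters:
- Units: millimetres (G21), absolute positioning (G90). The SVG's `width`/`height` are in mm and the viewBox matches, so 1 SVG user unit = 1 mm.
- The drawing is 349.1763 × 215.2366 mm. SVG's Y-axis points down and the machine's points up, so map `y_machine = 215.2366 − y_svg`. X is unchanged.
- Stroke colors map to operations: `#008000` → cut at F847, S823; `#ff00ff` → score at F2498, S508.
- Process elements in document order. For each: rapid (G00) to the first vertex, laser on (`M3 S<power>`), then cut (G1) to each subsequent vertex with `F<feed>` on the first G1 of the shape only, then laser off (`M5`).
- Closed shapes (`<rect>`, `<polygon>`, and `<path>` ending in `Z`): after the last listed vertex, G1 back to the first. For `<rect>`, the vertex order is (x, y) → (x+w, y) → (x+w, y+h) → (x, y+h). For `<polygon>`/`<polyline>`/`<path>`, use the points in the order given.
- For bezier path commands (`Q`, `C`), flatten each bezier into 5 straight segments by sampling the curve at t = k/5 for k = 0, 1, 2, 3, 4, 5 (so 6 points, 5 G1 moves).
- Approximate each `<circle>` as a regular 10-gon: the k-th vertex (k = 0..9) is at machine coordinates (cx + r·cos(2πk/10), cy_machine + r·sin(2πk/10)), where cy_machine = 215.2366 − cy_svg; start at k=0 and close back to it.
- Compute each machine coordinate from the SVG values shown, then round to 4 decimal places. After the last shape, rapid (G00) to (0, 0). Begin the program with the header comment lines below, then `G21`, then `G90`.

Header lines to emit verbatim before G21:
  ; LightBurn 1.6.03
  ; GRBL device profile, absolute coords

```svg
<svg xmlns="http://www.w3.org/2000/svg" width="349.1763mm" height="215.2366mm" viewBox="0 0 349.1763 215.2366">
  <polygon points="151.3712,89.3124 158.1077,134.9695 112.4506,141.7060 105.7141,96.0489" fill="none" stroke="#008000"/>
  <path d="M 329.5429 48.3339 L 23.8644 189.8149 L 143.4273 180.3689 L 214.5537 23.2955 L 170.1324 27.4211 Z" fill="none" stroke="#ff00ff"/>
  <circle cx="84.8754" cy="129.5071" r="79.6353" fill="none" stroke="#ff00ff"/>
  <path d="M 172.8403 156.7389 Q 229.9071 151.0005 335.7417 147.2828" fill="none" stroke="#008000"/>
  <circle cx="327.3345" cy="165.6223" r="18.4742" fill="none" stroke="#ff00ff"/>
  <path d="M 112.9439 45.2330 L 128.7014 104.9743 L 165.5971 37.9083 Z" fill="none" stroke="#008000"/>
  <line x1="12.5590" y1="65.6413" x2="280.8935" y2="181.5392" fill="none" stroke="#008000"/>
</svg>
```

; LightBurn 1.6.03
; GRBL device profile, absolute coords
G21
G90
G00 X151.3712 Y125.9242
M3 S823
G1 X158.1077 Y80.2671 F847
G1 X112.4506 Y73.5306
G1 X105.7141 Y119.1877
G1 X151.3712 Y125.9242
M5
G00 X329.5429 Y166.9027
M3 S508
G1 X23.8644 Y25.4217 F2498
G1 X143.4273 Y34.8677
G1 X214.5537 Y191.9411
G1 X170.1324 Y187.8155
G1 X329.5429 Y166.9027
M5
G00 X164.5107 Y85.7295
M3 S508
G1 X149.3017 Y132.5380 F2498
G1 X109.4841 Y161.4672
G1 X60.2667 Y161.4672
G1 X20.4491 Y132.5380
G1 X5.2401 Y85.7295
G1 X20.4491 Y38.9210
G1 X60.2667 Y9.9918
G1 X109.4841 Y9.9918
G1 X149.3017 Y38.9210
G1 X164.5107 Y85.7295
M5
G00 X172.8403 Y58.4977
M3 S823
G1 X197.6177 Y60.7122 F847
G1 X226.2966 Y62.7651
G1 X258.8769 Y64.6563
G1 X295.3586 Y66.3859
G1 X335.7417 Y67.9538
M5
G00 X345.8087 Y49.6143
M3 S508
G1 X342.2804 Y60.4732 F2498
G1 X333.0433 Y67.1843
G1 X321.6257 Y67.1843
G1 X312.3886 Y60.4732
G1 X308.8603 Y49.6143
G1 X312.3886 Y38.7554
G1 X321.6257 Y32.0443
G1 X333.0433 Y32.0443
G1 X342.2804 Y38.7554
G1 X345.8087 Y49.6143
M5
G00 X112.9439 Y170.0036
M3 S823
G1 X128.7014 Y110.2623 F847
G1 X165.5971 Y177.3283
G1 X112.9439 Y170.0036
M5
G00 X12.5590 Y149.5953
M3 S823
G1 X280.8935 Y33.6974 F847
M5
G00 X0.0000 Y0.0000

1 u = 1 mm; y_m = 215.2366 − y.

[1] `<polygon>` regular polygon, #008000→cut S823 F847: (151.3712,125.9242) → (158.1077,80.2671) → (112.4506,73.5306) → (105.7141,119.1877) → (151.3712,125.9242) (closed)

[2] `<path>` closed polygon, #ff00ff→score S508 F2498: (329.5429,166.9027) → (23.8644,25.4217) → (143.4273,34.8677) → (214.5537,191.9411) → (170.1324,187.8155) → (329.5429,166.9027) (closed)

[3] `<circle>` circle, #ff00ff→score S508 F2498: (164.5107,85.7295) → (149.3017,132.5380) → (109.4841,161.4672) → (60.2667,161.4672) → (20.4491,132.5380) → (5.2401,85.7295) → (20.4491,38.9210) → (60.2667,9.9918) → (109.4841,9.9918) → (149.3017,38.9210) → (164.5107,85.7295) (closed)

[4] `<path>` quadratic bezier, #008000→cut S823 F847: (172.8403,58.4977) → (197.6177,60.7122) → (226.2966,62.7651) → (258.8769,64.6563) → (295.3586,66.3859) → (335.7417,67.9538)

[5] `<circle>` circle, #ff00ff→score S508 F2498: (345.8087,49.6143) → (342.2804,60.4732) → (333.0433,67.1843) → (321.6257,67.1843) → (312.3886,60.4732) → (308.8603,49.6143) → (312.3886,38.7554) → (321.6257,32.0443) → (333.0433,32.0443) → (342.2804,38.7554) → (345.8087,49.6143) (closed)

[6] `<path>` closed polygon, #008000→cut S823 F847: (112.9439,170.0036) → (128.7014,110.2623) → (165.5971,177.3283) → (112.9439,170.0036) (closed)

[7] `<line>` line segment, #008000→cut S823 F847: (12.5590,149.5953) → (280.8935,33.6974)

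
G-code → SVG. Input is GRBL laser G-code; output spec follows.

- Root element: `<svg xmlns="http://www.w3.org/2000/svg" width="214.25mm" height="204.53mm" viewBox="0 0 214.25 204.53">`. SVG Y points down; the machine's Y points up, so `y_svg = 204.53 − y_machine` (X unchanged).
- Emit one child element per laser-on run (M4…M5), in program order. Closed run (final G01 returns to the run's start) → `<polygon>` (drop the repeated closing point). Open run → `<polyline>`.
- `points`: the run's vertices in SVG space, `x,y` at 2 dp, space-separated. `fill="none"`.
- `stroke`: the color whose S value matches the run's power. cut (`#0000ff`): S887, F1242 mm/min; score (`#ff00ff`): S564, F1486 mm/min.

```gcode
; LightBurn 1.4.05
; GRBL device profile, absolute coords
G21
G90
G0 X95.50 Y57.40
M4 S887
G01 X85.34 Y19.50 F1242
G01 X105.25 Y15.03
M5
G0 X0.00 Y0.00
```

y_svg = 204.53 − y_m. Every run uses S887, so all elements get stroke `#0000ff` (cut).

[1] open run; points: 95.50,147.13 85.34,185.03 105.25,189.50

<svg xmlns="http://www.w3.org/2000/svg" width="214.25mm" height="204.53mm" viewBox="0 0 214.25 204.53">
  <polyline points="95.50,147.13 85.34,185.03 105.25,189.50" fill="none" stroke="#0000ff"/>
</svg>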